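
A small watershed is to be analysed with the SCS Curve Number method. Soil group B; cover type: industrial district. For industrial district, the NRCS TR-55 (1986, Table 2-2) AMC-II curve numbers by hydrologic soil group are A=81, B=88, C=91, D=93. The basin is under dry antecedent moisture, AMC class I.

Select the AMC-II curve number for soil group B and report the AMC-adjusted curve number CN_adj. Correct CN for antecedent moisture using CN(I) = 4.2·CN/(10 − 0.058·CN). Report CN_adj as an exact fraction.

CN_adj = 3850/51 ≈ 75.490

NRCS table: industrial district, soil group B → CN(II) = 88
CN(I) from CN(II)=88: (4.2·88)/(10 − 0.058·88) = 3850/51 ≈ 75.490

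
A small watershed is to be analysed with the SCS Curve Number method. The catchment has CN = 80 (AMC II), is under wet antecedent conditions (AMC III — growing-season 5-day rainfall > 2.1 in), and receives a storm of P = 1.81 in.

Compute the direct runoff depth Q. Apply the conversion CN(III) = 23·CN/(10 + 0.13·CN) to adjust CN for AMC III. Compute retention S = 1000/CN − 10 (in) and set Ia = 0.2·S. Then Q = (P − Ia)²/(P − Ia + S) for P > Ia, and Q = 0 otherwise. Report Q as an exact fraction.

Adjust CN=80 to AMC III: 23·80/(10 + 0.13·80) → 1840 ÷ (102/5) = 4600/51 ≈ 90.196
S = 1000/(4600/51) − 10 = 25/23 in ≈ 1.087 in
Ia = 0.2·(25/23) = 5/23 in ≈ 0.217 in
Since P=1.810 > Ia=0.217: effective rainfall P−Ia = 3663/2300 in
Runoff Q = (P−Ia)²/(P−Ia+S) = (1.593)²/(1.593+1.087) = 13417569/14174900 ≈ 0.947 in

Q = 13417569/14174900 in ≈ 0.947 in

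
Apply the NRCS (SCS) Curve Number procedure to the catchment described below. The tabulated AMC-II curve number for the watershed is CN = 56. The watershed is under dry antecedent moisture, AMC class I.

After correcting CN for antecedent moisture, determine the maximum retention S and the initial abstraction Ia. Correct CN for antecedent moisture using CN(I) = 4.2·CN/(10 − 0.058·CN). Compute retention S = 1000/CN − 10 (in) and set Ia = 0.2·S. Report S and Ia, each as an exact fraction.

Adjust CN=56 to AMC I: 4.2·56/(10 − 0.058·56) → (1176/5) ÷ (844/125) = 7350/211 ≈ 34.834
S = 1000/(7350/211) − 10 = 2750/147 in ≈ 18.707 in
Initial abstraction Ia = S/5 = (2750/147)/5 = 550/147 ≈ 3.741 in

S = 2750/147 in ≈ 18.707 in; Ia = 550/147 in ≈ 3.741 in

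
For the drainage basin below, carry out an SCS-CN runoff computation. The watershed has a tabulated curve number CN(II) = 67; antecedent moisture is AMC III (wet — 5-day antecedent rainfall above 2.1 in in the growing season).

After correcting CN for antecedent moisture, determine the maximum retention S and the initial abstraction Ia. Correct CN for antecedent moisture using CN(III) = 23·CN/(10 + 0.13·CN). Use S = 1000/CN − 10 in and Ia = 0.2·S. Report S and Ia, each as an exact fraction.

Wet (AMC III): CN(III) = 23·67/(10 + 0.13·67) = 1541/(1871/100) = 154100/1871 ≈ 82.362
Max retention: S = 1000/(154100/1871) − 10 = 3300/1541 in (≈ 2.141 in)
Ia = 0.2S: 0.2·2.141 = 0.428 in (exactly 660/1541)

S = 3300/1541 in ≈ 2.141 in; Ia = 660/1541 in ≈ 0.428 in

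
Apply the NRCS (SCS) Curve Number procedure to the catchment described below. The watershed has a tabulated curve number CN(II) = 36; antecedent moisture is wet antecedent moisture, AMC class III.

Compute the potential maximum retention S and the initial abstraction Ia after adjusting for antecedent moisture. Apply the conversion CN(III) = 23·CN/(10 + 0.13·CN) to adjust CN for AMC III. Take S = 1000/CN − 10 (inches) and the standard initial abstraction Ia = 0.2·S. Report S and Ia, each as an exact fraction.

S = 1600/207 in ≈ 7.729 in; Ia = 320/207 in ≈ 1.546 in

Wet (AMC III): CN(III) = 23·36/(10 + 0.13·36) = 828/(367/25) = 20700/367 ≈ 56.403
Max retention: S = 1000/(20700/367) − 10 = 1600/207 in (≈ 7.729 in)
Ia = 0.2·(1600/207) = 320/207 in ≈ 1.546 in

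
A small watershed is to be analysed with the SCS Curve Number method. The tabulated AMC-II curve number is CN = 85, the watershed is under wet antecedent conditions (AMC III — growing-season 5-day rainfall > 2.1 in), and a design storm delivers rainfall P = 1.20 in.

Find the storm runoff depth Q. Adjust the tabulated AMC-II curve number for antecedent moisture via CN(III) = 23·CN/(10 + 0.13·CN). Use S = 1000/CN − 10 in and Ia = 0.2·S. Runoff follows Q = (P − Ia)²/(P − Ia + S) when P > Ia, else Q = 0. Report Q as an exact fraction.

Q = 232562/385135 in ≈ 0.604 in

Wet (AMC III): CN(III) = 23·85/(10 + 0.13·85) = 1955/(421/20) = 39100/421 ≈ 92.874
Max retention: S = 1000/(39100/421) − 10 = 300/391 in (≈ 0.767 in)
Ia = 0.2S: 0.2·0.767 = 0.153 in (exactly 60/391)
Since P=1.200 > Ia=0.153: effective rainfall P−Ia = 2046/1955 in
Runoff Q = (P−Ia)²/(P−Ia+S) = (1.047)²/(1.047+0.767) = 232562/385135 ≈ 0.604 in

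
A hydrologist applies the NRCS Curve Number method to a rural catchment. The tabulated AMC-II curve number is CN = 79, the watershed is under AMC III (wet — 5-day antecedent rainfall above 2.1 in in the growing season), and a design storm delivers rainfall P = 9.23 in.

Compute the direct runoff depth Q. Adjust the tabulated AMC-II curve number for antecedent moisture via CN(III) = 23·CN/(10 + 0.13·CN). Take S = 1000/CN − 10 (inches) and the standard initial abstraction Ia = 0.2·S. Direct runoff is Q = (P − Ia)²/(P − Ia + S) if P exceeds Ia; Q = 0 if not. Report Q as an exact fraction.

Wet (AMC III): CN(III) = 23·79/(10 + 0.13·79) = 1817/(2027/100) = 181700/2027 ≈ 89.640
Max retention: S = 1000/(181700/2027) − 10 = 2100/1817 in (≈ 1.156 in)
Ia = 0.2·(2100/1817) = 420/1817 in ≈ 0.231 in
P − Ia = 9.230 − 0.231 = 1635091/181700 ≈ 8.999 in (> 0, runoff occurs)
Q = (1635091/181700)²/((1635091/181700) + 2100/1817) = (2673522578281/33014890000)/(1845091/181700) = 2673522578281/335253034700 in ≈ 7.975 in

Q = 2673522578281/335253034700 in ≈ 7.975 in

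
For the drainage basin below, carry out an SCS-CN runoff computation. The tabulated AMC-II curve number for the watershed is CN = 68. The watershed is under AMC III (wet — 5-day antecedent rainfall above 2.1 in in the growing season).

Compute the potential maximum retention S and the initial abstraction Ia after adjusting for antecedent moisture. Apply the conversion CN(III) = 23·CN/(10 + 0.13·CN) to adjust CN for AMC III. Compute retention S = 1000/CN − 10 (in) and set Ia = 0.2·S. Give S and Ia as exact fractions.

S = 800/391 in ≈ 2.046 in; Ia = 160/391 in ≈ 0.409 in

CN(III) from CN(II)=68: (23·68)/(10 + 0.13·68) = 39100/471 ≈ 83.015
S = 1000/(39100/471) − 10 = 800/391 in ≈ 2.046 in
Ia = 0.2S: 0.2·2.046 = 0.409 in (exactly 160/391)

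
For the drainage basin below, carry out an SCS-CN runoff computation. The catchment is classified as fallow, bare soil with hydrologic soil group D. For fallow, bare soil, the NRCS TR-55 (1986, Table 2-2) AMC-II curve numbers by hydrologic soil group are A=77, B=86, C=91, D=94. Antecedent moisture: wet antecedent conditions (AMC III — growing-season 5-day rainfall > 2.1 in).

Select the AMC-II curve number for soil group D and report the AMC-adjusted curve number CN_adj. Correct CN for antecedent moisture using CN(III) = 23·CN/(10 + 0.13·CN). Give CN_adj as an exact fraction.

NRCS table: fallow, bare soil, soil group D → CN(II) = 94
Wet (AMC III): CN(III) = 23·94/(10 + 0.13·94) = 2162/(1111/50) = 108100/1111 ≈ 97.300

CN_adj = 108100/1111 ≈ 97.300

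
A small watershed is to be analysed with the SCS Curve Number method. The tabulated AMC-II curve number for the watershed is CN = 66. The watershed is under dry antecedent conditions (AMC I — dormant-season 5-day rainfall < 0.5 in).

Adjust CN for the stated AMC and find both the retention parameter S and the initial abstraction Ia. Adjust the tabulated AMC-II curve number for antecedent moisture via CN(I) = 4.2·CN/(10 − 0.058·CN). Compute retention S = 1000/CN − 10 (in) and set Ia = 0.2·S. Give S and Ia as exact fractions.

Dry (AMC I): CN(I) = 4.2·66/(10 − 0.058·66) = (1386/5)/(1543/250) = 69300/1543 ≈ 44.913
S = 1000/(69300/1543) − 10 = 8500/693 in ≈ 12.266 in
Ia = 0.2S: 0.2·12.266 = 2.453 in (exactly 1700/693)

S = 8500/693 in ≈ 12.266 in; Ia = 1700/693 in ≈ 2.453 in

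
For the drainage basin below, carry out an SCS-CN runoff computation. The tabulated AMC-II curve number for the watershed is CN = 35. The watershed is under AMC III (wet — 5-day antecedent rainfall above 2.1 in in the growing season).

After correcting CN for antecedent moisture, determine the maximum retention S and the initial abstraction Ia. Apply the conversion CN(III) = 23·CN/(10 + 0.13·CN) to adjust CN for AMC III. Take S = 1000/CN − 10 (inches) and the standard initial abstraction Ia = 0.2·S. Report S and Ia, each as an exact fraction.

Wet (AMC III): CN(III) = 23·35/(10 + 0.13·35) = 805/(291/20) = 16100/291 ≈ 55.326
S = 1000/(16100/291) − 10 = 1300/161 in ≈ 8.075 in
Initial abstraction Ia = S/5 = (1300/161)/5 = 260/161 ≈ 1.615 in

S = 1300/161 in ≈ 8.075 in; Ia = 260/161 in ≈ 1.615 in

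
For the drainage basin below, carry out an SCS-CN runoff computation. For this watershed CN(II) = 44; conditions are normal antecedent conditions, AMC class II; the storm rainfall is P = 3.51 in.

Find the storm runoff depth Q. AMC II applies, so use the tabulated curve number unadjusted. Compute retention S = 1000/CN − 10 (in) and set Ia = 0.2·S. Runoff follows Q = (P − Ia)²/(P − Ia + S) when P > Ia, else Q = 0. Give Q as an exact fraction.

Q = 1125721/16567100 in ≈ 0.068 in

Average conditions: CN = 44 (no AMC adjustment).
Max retention: S = 1000/44 − 10 = 140/11 in (≈ 12.727 in)
Initial abstraction Ia = S/5 = (140/11)/5 = 28/11 ≈ 2.545 in
Since P=3.510 > Ia=2.545: effective rainfall P−Ia = 1061/1100 in
Q: (1061/1100)² ÷ (15061/1100) = 1125721/16567100 in (≈ 0.068 in)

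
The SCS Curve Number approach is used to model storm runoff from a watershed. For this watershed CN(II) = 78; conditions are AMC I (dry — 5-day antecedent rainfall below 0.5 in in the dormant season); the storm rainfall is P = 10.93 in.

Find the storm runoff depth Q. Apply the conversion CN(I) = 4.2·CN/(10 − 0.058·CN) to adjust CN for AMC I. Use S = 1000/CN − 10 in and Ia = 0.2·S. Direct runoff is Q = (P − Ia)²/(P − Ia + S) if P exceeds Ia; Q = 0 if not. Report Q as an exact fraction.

Q = 616487217889/109350177300 in ≈ 5.638 in

CN(I) from CN(II)=78: (4.2·78)/(10 − 0.058·78) = 81900/1369 ≈ 59.825
Retention S: 1000/CN − 10 with CN=59.825 → S = 5500/819 ≈ 6.716 in
Ia = 0.2·(5500/819) = 1100/819 in ≈ 1.343 in
Excess rainfall: 10.930 − 1.343 = 9.587 in; P > Ia so Q > 0
Q = (785167/81900)²/((785167/81900) + 5500/819) = (616487217889/6707610000)/(1335167/81900) = 616487217889/109350177300 in ≈ 5.638 in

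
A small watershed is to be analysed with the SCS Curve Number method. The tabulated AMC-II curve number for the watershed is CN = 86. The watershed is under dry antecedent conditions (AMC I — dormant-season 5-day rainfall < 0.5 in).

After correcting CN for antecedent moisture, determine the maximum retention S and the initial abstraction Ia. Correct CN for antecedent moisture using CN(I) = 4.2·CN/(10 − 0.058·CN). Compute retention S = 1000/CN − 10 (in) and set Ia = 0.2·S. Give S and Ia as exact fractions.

Dry (AMC I): CN(I) = 4.2·86/(10 − 0.058·86) = (1806/5)/(1253/250) = 12900/179 ≈ 72.067
Max retention: S = 1000/(12900/179) − 10 = 500/129 in (≈ 3.876 in)
Ia = 0.2S: 0.2·3.876 = 0.775 in (exactly 100/129)

S = 500/129 in ≈ 3.876 in; Ia = 100/129 in ≈ 0.775 in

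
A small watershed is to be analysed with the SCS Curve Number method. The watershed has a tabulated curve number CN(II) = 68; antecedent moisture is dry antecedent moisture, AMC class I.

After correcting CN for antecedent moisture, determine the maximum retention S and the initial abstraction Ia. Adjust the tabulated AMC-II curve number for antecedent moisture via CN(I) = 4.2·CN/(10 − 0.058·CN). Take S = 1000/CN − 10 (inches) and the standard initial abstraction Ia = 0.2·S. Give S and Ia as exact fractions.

Adjust CN=68 to AMC I: 4.2·68/(10 − 0.058·68) → (1428/5) ÷ (757/125) = 35700/757 ≈ 47.160
S = 1000/(35700/757) − 10 = 4000/357 in ≈ 11.204 in
Ia = 0.2·(4000/357) = 800/357 in ≈ 2.241 in

S = 4000/357 in ≈ 11.204 in; Ia = 800/357 in ≈ 2.241 in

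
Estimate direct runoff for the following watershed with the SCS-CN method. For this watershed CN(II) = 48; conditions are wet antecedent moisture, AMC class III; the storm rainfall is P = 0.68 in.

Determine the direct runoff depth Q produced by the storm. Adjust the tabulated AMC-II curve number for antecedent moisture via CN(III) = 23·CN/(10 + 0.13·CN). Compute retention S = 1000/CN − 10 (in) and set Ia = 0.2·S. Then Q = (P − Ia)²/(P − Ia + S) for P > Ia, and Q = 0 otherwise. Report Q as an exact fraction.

Wet (AMC III): CN(III) = 23·48/(10 + 0.13·48) = 1104/(406/25) = 13800/203 ≈ 67.980
Retention S: 1000/CN − 10 with CN=67.980 → S = 325/69 ≈ 4.710 in
Ia = 0.2S: 0.2·4.710 = 0.942 in (exactly 65/69)
P = 0.680 ≤ Ia = 0.942 in: entire storm abstracted, Q = 0.

Q = 0 in ≈ 0.000 in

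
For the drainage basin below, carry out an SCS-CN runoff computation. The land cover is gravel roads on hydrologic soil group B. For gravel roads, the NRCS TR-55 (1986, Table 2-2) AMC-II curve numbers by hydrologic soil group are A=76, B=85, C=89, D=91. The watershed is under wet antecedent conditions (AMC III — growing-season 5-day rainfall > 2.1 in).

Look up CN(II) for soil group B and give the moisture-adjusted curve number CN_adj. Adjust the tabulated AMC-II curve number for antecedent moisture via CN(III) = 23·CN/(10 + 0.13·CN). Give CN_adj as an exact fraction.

CN_adj = 39100/421 ≈ 92.874

NRCS table: gravel roads, soil group B → CN(II) = 85
CN(III) from CN(II)=85: (23·85)/(10 + 0.13·85) = 39100/421 ≈ 92.874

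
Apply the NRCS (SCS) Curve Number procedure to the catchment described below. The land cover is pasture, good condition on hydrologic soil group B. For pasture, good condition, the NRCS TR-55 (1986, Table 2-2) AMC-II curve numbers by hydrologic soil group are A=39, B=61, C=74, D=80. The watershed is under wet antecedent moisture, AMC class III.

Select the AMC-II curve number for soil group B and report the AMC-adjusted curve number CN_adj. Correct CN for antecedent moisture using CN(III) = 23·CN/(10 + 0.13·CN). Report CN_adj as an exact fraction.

CN_adj = 140300/1793 ≈ 78.249

NRCS table: pasture, good condition, soil group B → CN(II) = 61
Wet (AMC III): CN(III) = 23·61/(10 + 0.13·61) = 1403/(1793/100) = 140300/1793 ≈ 78.249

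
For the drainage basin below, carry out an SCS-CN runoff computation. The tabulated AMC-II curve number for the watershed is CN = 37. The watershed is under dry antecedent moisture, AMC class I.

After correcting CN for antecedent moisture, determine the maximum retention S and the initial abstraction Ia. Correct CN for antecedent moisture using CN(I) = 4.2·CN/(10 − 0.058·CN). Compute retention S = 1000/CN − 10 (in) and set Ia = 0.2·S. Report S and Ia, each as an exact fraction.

Dry (AMC I): CN(I) = 4.2·37/(10 − 0.058·37) = (777/5)/(3927/500) = 3700/187 ≈ 19.786
Max retention: S = 1000/(3700/187) − 10 = 1500/37 in (≈ 40.541 in)
Ia = 0.2·(1500/37) = 300/37 in ≈ 8.108 in

S = 1500/37 in ≈ 40.541 in; Ia = 300/37 in ≈ 8.108 in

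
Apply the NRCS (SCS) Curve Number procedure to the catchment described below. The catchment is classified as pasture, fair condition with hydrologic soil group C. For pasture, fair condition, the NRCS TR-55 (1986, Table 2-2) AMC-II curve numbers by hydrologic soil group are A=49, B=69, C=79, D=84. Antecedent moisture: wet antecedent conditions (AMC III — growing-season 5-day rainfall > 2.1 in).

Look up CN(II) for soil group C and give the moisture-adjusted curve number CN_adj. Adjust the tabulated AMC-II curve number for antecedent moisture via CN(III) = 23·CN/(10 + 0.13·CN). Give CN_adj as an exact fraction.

CN_adj = 181700/2027 ≈ 89.640

NRCS table: pasture, fair condition, soil group C → CN(II) = 79
Adjust CN=79 to AMC III: 23·79/(10 + 0.13·79) → 1817 ÷ (2027/100) = 181700/2027 ≈ 89.640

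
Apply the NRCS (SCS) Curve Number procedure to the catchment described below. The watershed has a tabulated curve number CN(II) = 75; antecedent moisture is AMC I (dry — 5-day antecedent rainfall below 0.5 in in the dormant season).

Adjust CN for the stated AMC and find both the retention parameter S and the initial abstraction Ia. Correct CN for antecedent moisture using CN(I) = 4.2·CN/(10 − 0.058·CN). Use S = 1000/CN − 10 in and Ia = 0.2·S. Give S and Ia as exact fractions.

S = 500/63 in ≈ 7.937 in; Ia = 100/63 in ≈ 1.587 in

CN(I) from CN(II)=75: (4.2·75)/(10 − 0.058·75) = 6300/113 ≈ 55.752
Max retention: S = 1000/(6300/113) − 10 = 500/63 in (≈ 7.937 in)
Initial abstraction Ia = S/5 = (500/63)/5 = 100/63 ≈ 1.587 in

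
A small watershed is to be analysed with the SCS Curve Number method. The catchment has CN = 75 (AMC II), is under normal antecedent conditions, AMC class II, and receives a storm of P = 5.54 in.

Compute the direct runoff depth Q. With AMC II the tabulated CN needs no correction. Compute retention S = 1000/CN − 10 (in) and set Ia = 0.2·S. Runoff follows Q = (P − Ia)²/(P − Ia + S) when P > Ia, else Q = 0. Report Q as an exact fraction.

Q = 534361/184650 in ≈ 2.894 in

AMC II — tabulated CN = 75 applies directly.
Max retention: S = 1000/75 − 10 = 10/3 in (≈ 3.333 in)
Initial abstraction Ia = S/5 = (10/3)/5 = 2/3 ≈ 0.667 in
Excess rainfall: 5.540 − 0.667 = 4.873 in; P > Ia so Q > 0
Q = (731/150)²/((731/150) + 10/3) = (534361/22500)/(1231/150) = 534361/184650 in ≈ 2.894 in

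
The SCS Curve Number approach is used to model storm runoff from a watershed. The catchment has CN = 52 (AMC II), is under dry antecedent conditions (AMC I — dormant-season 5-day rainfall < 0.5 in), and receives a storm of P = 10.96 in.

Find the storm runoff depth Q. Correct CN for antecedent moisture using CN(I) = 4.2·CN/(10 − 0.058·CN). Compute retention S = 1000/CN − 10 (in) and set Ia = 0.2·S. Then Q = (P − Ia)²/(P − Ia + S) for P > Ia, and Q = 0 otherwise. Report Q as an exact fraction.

CN(I) from CN(II)=52: (4.2·52)/(10 − 0.058·52) = 9100/291 ≈ 31.271
Retention S: 1000/CN − 10 with CN=31.271 → S = 2000/91 ≈ 21.978 in
Ia = 0.2·(2000/91) = 400/91 in ≈ 4.396 in
Excess rainfall: 10.960 − 4.396 = 6.564 in; P > Ia so Q > 0
Q: (14934/2275)² ÷ (64934/2275) = 111512178/73862425 in (≈ 1.510 in)

Q = 111512178/73862425 in ≈ 1.510 in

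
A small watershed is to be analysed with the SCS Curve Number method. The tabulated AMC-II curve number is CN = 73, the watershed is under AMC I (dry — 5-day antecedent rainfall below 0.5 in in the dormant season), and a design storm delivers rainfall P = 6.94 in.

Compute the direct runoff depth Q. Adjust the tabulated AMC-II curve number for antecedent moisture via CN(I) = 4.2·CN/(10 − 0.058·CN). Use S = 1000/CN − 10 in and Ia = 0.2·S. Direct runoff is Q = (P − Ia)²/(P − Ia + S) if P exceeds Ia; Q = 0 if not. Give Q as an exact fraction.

Adjust CN=73 to AMC I: 4.2·73/(10 − 0.058·73) → (1533/5) ÷ (2883/500) = 51100/961 ≈ 53.174
Retention S: 1000/CN − 10 with CN=53.174 → S = 4500/511 ≈ 8.806 in
Initial abstraction Ia = S/5 = (4500/511)/5 = 900/511 ≈ 1.761 in
Since P=6.940 > Ia=1.761: effective rainfall P−Ia = 132317/25550 in
Q = (132317/25550)²/((132317/25550) + 4500/511) = (17507788489/652802500)/(357317/25550) = 17507788489/9129449350 in ≈ 1.918 in

Q = 17507788489/9129449350 in ≈ 1.918 in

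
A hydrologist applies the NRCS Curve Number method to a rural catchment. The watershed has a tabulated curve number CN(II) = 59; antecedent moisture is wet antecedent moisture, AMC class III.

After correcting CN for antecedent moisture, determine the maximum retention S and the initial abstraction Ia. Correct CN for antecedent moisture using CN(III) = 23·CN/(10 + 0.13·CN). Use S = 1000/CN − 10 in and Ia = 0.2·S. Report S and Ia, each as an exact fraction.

S = 4100/1357 in ≈ 3.021 in; Ia = 820/1357 in ≈ 0.604 in

Adjust CN=59 to AMC III: 23·59/(10 + 0.13·59) → 1357 ÷ (1767/100) = 135700/1767 ≈ 76.797
Max retention: S = 1000/(135700/1767) − 10 = 4100/1357 in (≈ 3.021 in)
Ia = 0.2·(4100/1357) = 820/1357 in ≈ 0.604 in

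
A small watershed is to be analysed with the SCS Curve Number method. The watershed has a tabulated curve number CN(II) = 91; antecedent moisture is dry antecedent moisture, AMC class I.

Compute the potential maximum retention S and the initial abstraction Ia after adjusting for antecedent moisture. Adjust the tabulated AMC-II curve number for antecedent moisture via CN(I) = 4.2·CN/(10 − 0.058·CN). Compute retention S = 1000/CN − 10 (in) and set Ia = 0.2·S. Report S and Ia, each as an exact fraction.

Adjust CN=91 to AMC I: 4.2·91/(10 − 0.058·91) → (1911/5) ÷ (2361/500) = 63700/787 ≈ 80.940
Retention S: 1000/CN − 10 with CN=80.940 → S = 1500/637 ≈ 2.355 in
Initial abstraction Ia = S/5 = (1500/637)/5 = 300/637 ≈ 0.471 in

S = 1500/637 in ≈ 2.355 in; Ia = 300/637 in ≈ 0.471 in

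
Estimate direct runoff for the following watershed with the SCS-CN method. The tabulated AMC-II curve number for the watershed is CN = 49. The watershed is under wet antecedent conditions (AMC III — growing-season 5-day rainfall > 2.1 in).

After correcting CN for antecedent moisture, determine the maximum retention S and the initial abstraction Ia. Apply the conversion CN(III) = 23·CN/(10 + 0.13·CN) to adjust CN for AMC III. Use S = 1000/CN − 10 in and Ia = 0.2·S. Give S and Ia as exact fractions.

S = 5100/1127 in ≈ 4.525 in; Ia = 1020/1127 in ≈ 0.905 in

Adjust CN=49 to AMC III: 23·49/(10 + 0.13·49) → 1127 ÷ (1637/100) = 112700/1637 ≈ 68.845
Retention S: 1000/CN − 10 with CN=68.845 → S = 5100/1127 ≈ 4.525 in
Ia = 0.2S: 0.2·4.525 = 0.905 in (exactly 1020/1127)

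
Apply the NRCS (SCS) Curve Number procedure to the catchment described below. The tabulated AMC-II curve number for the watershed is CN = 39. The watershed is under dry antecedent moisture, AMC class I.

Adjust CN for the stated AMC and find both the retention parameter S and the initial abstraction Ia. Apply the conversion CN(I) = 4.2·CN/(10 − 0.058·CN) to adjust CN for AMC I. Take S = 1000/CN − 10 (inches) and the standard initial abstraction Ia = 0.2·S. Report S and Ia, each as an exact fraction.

S = 30500/819 in ≈ 37.241 in; Ia = 6100/819 in ≈ 7.448 in

Adjust CN=39 to AMC I: 4.2·39/(10 − 0.058·39) → (819/5) ÷ (3869/500) = 81900/3869 ≈ 21.168
Retention S: 1000/CN − 10 with CN=21.168 → S = 30500/819 ≈ 37.241 in
Ia = 0.2S: 0.2·37.241 = 7.448 in (exactly 6100/819)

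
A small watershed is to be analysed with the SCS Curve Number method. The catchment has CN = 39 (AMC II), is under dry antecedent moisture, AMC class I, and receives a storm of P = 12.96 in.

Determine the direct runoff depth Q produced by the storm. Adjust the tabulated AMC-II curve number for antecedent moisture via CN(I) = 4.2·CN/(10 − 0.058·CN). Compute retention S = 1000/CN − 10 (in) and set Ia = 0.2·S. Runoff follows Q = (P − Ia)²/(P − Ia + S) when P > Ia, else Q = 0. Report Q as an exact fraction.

Adjust CN=39 to AMC I: 4.2·39/(10 − 0.058·39) → (819/5) ÷ (3869/500) = 81900/3869 ≈ 21.168
Max retention: S = 1000/(81900/3869) − 10 = 30500/819 in (≈ 37.241 in)
Ia = 0.2S: 0.2·37.241 = 7.448 in (exactly 6100/819)
Excess rainfall: 12.960 − 7.448 = 5.512 in; P > Ia so Q > 0
Runoff Q = (P−Ia)²/(P−Ia+S) = (5.512)²/(5.512+37.241) = 3184119184/4480728525 ≈ 0.711 in

Q = 3184119184/4480728525 in ≈ 0.711 in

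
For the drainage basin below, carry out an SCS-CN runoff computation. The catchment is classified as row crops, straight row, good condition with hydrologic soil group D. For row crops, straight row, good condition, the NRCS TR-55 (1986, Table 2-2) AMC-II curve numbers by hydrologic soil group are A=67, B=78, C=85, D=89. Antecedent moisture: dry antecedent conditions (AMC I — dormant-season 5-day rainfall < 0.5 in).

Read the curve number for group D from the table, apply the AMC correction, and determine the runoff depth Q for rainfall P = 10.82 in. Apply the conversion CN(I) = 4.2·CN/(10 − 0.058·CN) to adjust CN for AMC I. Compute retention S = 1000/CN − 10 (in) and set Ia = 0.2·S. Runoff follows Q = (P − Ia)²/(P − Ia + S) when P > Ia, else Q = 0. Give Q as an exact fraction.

NRCS table: row crops, straight row, good condition, soil group D → CN(II) = 89
Dry (AMC I): CN(I) = 4.2·89/(10 − 0.058·89) = (1869/5)/(2419/500) = 186900/2419 ≈ 77.263
Max retention: S = 1000/(186900/2419) − 10 = 5500/1869 in (≈ 2.943 in)
Ia = 0.2·(5500/1869) = 1100/1869 in ≈ 0.589 in
Excess rainfall: 10.820 − 0.589 = 10.231 in; P > Ia so Q > 0
Runoff Q = (P−Ia)²/(P−Ia+S) = (10.231)²/(10.231+2.943) = 914182664641/115049005050 ≈ 7.946 in

Q = 914182664641/115049005050 in ≈ 7.946 in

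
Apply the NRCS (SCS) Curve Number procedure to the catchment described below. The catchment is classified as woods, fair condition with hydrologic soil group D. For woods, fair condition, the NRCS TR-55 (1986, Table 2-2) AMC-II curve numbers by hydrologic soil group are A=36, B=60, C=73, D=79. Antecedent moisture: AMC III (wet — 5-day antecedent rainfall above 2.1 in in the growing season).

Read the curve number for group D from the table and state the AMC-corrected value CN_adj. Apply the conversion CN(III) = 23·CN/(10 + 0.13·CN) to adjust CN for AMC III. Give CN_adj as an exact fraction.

NRCS table: woods, fair condition, soil group D → CN(II) = 79
CN(III) from CN(II)=79: (23·79)/(10 + 0.13·79) = 181700/2027 ≈ 89.640

CN_adj = 181700/2027 ≈ 89.640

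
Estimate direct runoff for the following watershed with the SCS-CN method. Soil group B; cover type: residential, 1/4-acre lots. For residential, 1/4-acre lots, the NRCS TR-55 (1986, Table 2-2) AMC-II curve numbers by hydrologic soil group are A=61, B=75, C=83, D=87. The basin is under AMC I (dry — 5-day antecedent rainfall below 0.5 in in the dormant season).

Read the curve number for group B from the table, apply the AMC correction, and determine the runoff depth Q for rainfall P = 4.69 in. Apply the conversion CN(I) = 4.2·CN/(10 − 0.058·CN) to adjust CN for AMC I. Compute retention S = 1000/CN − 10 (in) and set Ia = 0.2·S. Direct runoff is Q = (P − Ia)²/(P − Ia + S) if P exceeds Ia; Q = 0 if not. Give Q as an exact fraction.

Q = 382085209/438146100 in ≈ 0.872 in

NRCS table: residential, 1/4-acre lots, soil group B → CN(II) = 75
Dry (AMC I): CN(I) = 4.2·75/(10 − 0.058·75) = 315/(113/20) = 6300/113 ≈ 55.752
Max retention: S = 1000/(6300/113) − 10 = 500/63 in (≈ 7.937 in)
Ia = 0.2·(500/63) = 100/63 in ≈ 1.587 in
Excess rainfall: 4.690 − 1.587 = 3.103 in; P > Ia so Q > 0
Q: (19547/6300)² ÷ (69547/6300) = 382085209/438146100 in (≈ 0.872 in)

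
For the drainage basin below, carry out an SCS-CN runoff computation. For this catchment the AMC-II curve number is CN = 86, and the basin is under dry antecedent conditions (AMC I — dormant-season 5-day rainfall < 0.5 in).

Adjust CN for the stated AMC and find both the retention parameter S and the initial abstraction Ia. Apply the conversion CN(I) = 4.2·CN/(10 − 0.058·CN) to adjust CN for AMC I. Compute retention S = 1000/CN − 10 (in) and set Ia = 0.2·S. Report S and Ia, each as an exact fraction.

Dry (AMC I): CN(I) = 4.2·86/(10 − 0.058·86) = (1806/5)/(1253/250) = 12900/179 ≈ 72.067
Max retention: S = 1000/(12900/179) − 10 = 500/129 in (≈ 3.876 in)
Ia = 0.2S: 0.2·3.876 = 0.775 in (exactly 100/129)

S = 500/129 in ≈ 3.876 in; Ia = 100/129 in ≈ 0.775 in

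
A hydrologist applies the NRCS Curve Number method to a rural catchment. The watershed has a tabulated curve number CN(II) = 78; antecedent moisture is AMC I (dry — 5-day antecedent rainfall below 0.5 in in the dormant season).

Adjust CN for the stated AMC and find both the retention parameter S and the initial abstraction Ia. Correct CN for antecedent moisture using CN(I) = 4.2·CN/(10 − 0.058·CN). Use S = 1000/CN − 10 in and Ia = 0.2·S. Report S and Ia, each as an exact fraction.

CN(I) from CN(II)=78: (4.2·78)/(10 − 0.058·78) = 81900/1369 ≈ 59.825
Max retention: S = 1000/(81900/1369) − 10 = 5500/819 in (≈ 6.716 in)
Ia = 0.2S: 0.2·6.716 = 1.343 in (exactly 1100/819)

S = 5500/819 in ≈ 6.716 in; Ia = 1100/819 in ≈ 1.343 in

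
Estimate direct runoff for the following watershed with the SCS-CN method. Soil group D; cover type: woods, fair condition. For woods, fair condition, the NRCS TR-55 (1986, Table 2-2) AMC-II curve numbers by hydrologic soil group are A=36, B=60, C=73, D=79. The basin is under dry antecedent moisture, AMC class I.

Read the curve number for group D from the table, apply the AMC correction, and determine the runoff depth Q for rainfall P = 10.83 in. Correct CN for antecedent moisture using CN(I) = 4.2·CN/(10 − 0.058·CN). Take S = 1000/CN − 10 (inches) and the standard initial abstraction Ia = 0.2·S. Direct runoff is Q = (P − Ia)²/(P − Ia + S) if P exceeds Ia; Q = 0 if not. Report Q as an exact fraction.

Q = 5708860249/991900300 in ≈ 5.755 in

NRCS table: woods, fair condition, soil group D → CN(II) = 79
CN(I) from CN(II)=79: (4.2·79)/(10 − 0.058·79) = 7900/129 ≈ 61.240
S = 1000/(7900/129) − 10 = 500/79 in ≈ 6.329 in
Ia = 0.2S: 0.2·6.329 = 1.266 in (exactly 100/79)
Since P=10.830 > Ia=1.266: effective rainfall P−Ia = 75557/7900 in
Q: (75557/7900)² ÷ (125557/7900) = 5708860249/991900300 in (≈ 5.755 in)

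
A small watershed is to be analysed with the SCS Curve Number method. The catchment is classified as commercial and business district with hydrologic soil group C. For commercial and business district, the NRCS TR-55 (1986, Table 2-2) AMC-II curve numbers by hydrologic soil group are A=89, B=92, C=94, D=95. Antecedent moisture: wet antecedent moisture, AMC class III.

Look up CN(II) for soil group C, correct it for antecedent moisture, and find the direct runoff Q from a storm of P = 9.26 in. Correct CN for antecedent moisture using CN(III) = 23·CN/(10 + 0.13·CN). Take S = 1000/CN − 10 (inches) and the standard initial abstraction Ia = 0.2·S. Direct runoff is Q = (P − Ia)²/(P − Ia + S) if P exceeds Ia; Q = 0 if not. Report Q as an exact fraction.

Q = 247509235009/27700787150 in ≈ 8.935 in

NRCS table: commercial and business district, soil group C → CN(II) = 94
Adjust CN=94 to AMC III: 23·94/(10 + 0.13·94) → 2162 ÷ (1111/50) = 108100/1111 ≈ 97.300
Retention S: 1000/CN − 10 with CN=97.300 → S = 300/1081 ≈ 0.278 in
Initial abstraction Ia = S/5 = (300/1081)/5 = 60/1081 ≈ 0.056 in
P − Ia = 9.260 − 0.056 = 497503/54050 ≈ 9.204 in (> 0, runoff occurs)
Q = (497503/54050)²/((497503/54050) + 300/1081) = (247509235009/2921402500)/(512503/54050) = 247509235009/27700787150 in ≈ 8.935 in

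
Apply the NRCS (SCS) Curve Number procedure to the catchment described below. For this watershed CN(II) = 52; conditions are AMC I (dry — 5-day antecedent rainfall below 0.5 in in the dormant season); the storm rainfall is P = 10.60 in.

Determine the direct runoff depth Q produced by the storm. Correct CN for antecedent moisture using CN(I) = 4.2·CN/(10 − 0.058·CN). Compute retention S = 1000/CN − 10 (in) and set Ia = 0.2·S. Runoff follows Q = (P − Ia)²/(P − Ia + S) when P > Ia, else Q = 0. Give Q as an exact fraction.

Q = 7969329/5834465 in ≈ 1.366 in

Dry (AMC I): CN(I) = 4.2·52/(10 − 0.058·52) = (1092/5)/(873/125) = 9100/291 ≈ 31.271
S = 1000/(9100/291) − 10 = 2000/91 in ≈ 21.978 in
Ia = 0.2·(2000/91) = 400/91 in ≈ 4.396 in
Since P=10.600 > Ia=4.396: effective rainfall P−Ia = 2823/455 in
Runoff Q = (P−Ia)²/(P−Ia+S) = (6.204)²/(6.204+21.978) = 7969329/5834465 ≈ 1.366 in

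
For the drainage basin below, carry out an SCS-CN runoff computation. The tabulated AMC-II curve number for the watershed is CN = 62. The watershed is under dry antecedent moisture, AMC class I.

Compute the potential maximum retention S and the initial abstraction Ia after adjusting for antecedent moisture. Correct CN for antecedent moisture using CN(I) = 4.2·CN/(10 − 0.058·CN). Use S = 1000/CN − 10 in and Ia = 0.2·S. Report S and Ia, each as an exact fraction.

CN(I) from CN(II)=62: (4.2·62)/(10 − 0.058·62) = 65100/1601 ≈ 40.662
Retention S: 1000/CN − 10 with CN=40.662 → S = 9500/651 ≈ 14.593 in
Initial abstraction Ia = S/5 = (9500/651)/5 = 1900/651 ≈ 2.919 in

S = 9500/651 in ≈ 14.593 in; Ia = 1900/651 in ≈ 2.919 in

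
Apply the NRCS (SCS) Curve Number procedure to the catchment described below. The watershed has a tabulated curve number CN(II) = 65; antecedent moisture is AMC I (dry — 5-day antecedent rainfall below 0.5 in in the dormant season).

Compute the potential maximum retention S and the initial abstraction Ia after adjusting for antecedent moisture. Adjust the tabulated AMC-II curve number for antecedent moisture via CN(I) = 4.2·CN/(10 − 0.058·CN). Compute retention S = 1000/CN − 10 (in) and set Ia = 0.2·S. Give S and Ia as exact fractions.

Adjust CN=65 to AMC I: 4.2·65/(10 − 0.058·65) → 273 ÷ (623/100) = 3900/89 ≈ 43.820
S = 1000/(3900/89) − 10 = 500/39 in ≈ 12.821 in
Ia = 0.2S: 0.2·12.821 = 2.564 in (exactly 100/39)

S = 500/39 in ≈ 12.821 in; Ia = 100/39 in ≈ 2.564 in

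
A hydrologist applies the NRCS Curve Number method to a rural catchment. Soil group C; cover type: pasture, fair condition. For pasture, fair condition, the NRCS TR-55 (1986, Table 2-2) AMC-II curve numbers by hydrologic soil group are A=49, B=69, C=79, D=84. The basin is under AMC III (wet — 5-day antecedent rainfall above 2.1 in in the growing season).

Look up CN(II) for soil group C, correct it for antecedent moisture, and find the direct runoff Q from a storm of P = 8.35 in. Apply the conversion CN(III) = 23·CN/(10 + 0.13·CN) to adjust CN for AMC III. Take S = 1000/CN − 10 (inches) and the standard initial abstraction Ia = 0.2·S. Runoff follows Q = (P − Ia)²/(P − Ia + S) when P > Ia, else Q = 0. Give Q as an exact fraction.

Q = 87048011521/12247997260 in ≈ 7.107 in

NRCS table: pasture, fair condition, soil group C → CN(II) = 79
CN(III) from CN(II)=79: (23·79)/(10 + 0.13·79) = 181700/2027 ≈ 89.640
S = 1000/(181700/2027) − 10 = 2100/1817 in ≈ 1.156 in
Ia = 0.2·(2100/1817) = 420/1817 in ≈ 0.231 in
P − Ia = 8.350 − 0.231 = 295039/36340 ≈ 8.119 in (> 0, runoff occurs)
Runoff Q = (P−Ia)²/(P−Ia+S) = (8.119)²/(8.119+1.156) = 87048011521/12247997260 ≈ 7.107 in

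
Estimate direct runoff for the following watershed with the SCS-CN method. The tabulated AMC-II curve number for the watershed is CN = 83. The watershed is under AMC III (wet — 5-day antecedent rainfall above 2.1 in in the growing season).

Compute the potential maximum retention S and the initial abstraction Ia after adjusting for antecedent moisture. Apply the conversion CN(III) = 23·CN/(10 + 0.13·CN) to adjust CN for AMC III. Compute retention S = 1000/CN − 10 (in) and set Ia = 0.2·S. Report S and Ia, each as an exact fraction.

S = 1700/1909 in ≈ 0.891 in; Ia = 340/1909 in ≈ 0.178 in

CN(III) from CN(II)=83: (23·83)/(10 + 0.13·83) = 190900/2079 ≈ 91.823
Max retention: S = 1000/(190900/2079) − 10 = 1700/1909 in (≈ 0.891 in)
Ia = 0.2S: 0.2·0.891 = 0.178 in (exactly 340/1909)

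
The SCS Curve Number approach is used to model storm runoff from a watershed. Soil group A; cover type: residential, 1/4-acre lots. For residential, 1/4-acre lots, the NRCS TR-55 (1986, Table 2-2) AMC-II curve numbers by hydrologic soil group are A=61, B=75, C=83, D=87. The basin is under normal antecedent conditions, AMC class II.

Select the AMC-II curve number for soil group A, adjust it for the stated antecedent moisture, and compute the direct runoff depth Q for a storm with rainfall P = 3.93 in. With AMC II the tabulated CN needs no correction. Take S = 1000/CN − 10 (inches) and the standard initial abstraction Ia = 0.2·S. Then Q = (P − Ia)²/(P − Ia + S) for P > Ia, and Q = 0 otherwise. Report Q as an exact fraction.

Q = 87188643/112185100 in ≈ 0.777 in

NRCS table: residential, 1/4-acre lots, soil group A → CN(II) = 61
CN(II) = 61; AMC II needs no correction.
Retention S: 1000/CN − 10 with CN=61.000 → S = 390/61 ≈ 6.393 in
Initial abstraction Ia = S/5 = (390/61)/5 = 78/61 ≈ 1.279 in
Excess rainfall: 3.930 − 1.279 = 2.651 in; P > Ia so Q > 0
Q: (16173/6100)² ÷ (55173/6100) = 87188643/112185100 in (≈ 0.777 in)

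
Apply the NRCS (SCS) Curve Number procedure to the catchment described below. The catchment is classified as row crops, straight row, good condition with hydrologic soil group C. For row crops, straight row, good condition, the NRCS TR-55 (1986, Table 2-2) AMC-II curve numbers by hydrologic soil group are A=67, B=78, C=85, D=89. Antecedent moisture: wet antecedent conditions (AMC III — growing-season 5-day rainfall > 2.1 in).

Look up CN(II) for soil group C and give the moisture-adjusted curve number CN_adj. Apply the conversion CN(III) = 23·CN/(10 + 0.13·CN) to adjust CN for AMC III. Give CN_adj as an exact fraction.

CN_adj = 39100/421 ≈ 92.874

NRCS table: row crops, straight row, good condition, soil group C → CN(II) = 85
CN(III) from CN(II)=85: (23·85)/(10 + 0.13·85) = 39100/421 ≈ 92.874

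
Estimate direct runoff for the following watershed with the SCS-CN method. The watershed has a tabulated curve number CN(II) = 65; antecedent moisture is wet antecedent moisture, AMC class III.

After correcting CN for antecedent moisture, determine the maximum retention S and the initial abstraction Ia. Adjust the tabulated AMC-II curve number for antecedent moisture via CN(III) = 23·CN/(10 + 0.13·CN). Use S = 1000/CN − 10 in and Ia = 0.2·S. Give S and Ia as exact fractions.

CN(III) from CN(II)=65: (23·65)/(10 + 0.13·65) = 29900/369 ≈ 81.030
Retention S: 1000/CN − 10 with CN=81.030 → S = 700/299 ≈ 2.341 in
Ia = 0.2·(700/299) = 140/299 in ≈ 0.468 in

S = 700/299 in ≈ 2.341 in; Ia = 140/299 in ≈ 0.468 in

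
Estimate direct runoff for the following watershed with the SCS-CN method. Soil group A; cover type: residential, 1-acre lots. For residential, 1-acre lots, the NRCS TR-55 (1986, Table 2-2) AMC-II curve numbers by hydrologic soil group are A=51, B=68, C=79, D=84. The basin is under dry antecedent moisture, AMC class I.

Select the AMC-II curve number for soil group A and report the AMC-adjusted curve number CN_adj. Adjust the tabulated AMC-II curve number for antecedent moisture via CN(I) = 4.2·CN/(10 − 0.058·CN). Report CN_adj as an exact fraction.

CN_adj = 15300/503 ≈ 30.417

NRCS table: residential, 1-acre lots, soil group A → CN(II) = 51
CN(I) from CN(II)=51: (4.2·51)/(10 − 0.058·51) = 15300/503 ≈ 30.417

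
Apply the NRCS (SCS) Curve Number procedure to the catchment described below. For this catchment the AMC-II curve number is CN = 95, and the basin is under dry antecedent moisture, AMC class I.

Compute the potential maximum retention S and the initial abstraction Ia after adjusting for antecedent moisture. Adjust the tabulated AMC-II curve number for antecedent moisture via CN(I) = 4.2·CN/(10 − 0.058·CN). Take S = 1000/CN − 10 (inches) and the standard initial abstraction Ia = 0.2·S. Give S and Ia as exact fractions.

CN(I) from CN(II)=95: (4.2·95)/(10 − 0.058·95) = 39900/449 ≈ 88.864
Retention S: 1000/CN − 10 with CN=88.864 → S = 500/399 ≈ 1.253 in
Ia = 0.2S: 0.2·1.253 = 0.251 in (exactly 100/399)

S = 500/399 in ≈ 1.253 in; Ia = 100/399 in ≈ 0.251 in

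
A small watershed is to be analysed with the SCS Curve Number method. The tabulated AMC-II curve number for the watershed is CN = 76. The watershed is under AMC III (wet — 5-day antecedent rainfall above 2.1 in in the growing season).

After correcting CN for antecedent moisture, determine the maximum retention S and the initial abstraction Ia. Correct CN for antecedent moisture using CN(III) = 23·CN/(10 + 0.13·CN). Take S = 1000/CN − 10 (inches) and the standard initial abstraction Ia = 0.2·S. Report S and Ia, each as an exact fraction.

S = 600/437 in ≈ 1.373 in; Ia = 120/437 in ≈ 0.275 in

CN(III) from CN(II)=76: (23·76)/(10 + 0.13·76) = 43700/497 ≈ 87.928
Retention S: 1000/CN − 10 with CN=87.928 → S = 600/437 ≈ 1.373 in
Initial abstraction Ia = S/5 = (600/437)/5 = 120/437 ≈ 0.275 in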